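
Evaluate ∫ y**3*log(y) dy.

y**4*log(y)/4 - y**4/16 + C

Use integration by parts with u = log(y), dv = y**3 dy.
Then du = 1/y dy and v = y**4/4.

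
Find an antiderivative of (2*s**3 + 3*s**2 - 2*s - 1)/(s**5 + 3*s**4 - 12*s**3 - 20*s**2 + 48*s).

Factor the denominator: s*(s - 2)**2*(s + 3)*(s + 4).
Partial-fraction decomposition: -73/(144*(s + 4)) + 22/(75*(s + 3)) + 211/(900*(s - 2)) + 23/(60*(s - 2)**2) - 1/(48*s).
Integrate each term; A/(s−a) gives A·log|s−a|; A/(s−a)² gives −A/(s−a).

-log(s)/48 + 211*log(s - 2)/900 + 22*log(s + 3)/75 - 73*log(s + 4)/144 - 23/(60*s - 120) + C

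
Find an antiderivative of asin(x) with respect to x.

x*asin(x) + sqrt(-x**2 + 1) + C

Use integration by parts with u = arcsin(x), dv = dx.
Then du = 1/sqrt(-x**2 + 1) dx.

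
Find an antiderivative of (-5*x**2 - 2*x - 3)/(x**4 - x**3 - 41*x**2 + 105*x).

Factor the denominator: x*(x - 5)*(x - 3)*(x + 7).
Partial-fraction decomposition: 39/(140*(x + 7)) + 9/(10*(x - 3)) - 23/(20*(x - 5)) - 1/(35*x).
Integrate each term: A/(x−a) contributes A·log|x−a|.

-log(x)/35 - 23*log(x - 5)/20 + 9*log(x - 3)/10 + 39*log(x + 7)/140 + C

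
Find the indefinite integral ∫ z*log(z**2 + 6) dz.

z**2*log(z**2 + 6)/2 - z**2/2 + 3*log(z**2 + 6) + C

Let u = z**2 + 6, so du = (2*z) dz.
The integral becomes (1/2)·∫ log(u) du; integrate by parts with u′=log(u), dv′=du.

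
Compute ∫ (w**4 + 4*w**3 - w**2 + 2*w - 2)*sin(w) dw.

Use integration by parts with u = w**4 + 4*w**3 - w**2 + 2*w - 2, dv = sin(w) dw, so v = -cos(w).
Apply parts 4 times (tabular method): alternate signs, differentiate u down to 0, integrate dv up.

-w**4*cos(w) + 4*w**3*sin(w) - 4*w**3*cos(w) + 12*w**2*sin(w) + 13*w**2*cos(w) - 26*w*sin(w) + 22*w*cos(w) - 22*sin(w) - 24*cos(w) + C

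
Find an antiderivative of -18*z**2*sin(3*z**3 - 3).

2*cos(3*z**3 - 3) + C

Let u = 3*z**3 - 3, so du = (9*z**2) dz.
Rewriting, the integral becomes -2·∫ sin(u) du = -2·-cos(u).
Substituting back, u = 3*z**3 - 3.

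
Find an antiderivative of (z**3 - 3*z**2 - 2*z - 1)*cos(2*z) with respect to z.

z**3*sin(2*z)/2 - 3*z**2*sin(2*z)/2 + 3*z**2*cos(2*z)/4 - 7*z*sin(2*z)/4 - 3*z*cos(2*z)/2 + sin(2*z)/4 - 7*cos(2*z)/8 + C

Use integration by parts with u = z**3 - 3*z**2 - 2*z - 1, dv = cos(2*z) dz, so v = sin(2*z)/2.
Apply parts 3 times (tabular method): alternate signs, differentiate u down to 0, integrate dv up.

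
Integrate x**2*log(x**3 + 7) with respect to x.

x**3*log(x**3 + 7)/3 - x**3/3 + 7*log(x**3 + 7)/3 + C

Let u = x**3 + 7, so du = (3*x**2) dx.
The integral becomes (1/3)·∫ log(u) du; integrate by parts with u′=log(u), dv′=du.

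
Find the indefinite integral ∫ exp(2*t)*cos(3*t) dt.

Let I denote the integral. Integrate by parts with u = cos(3*t), dv = exp(2*t) dt, so v = exp(2*t)/2: I = exp(2*t)*cos(3*t)/2 + (3/2)·∫ exp(2*t)*sin(3*t) dt.
Apply parts again with u = sin(3*t), dv = exp(2*t) dt: ∫ exp(2*t)*sin(3*t) dt = exp(2*t)*sin(3*t)/2 − (3/2)·I. Substituting back brings back I: I = 3*exp(2*t)*sin(3*t)/4 + exp(2*t)*cos(3*t)/2 − (9/4)·I.
Solving for I: (1 + 9/4)·I equals the remaining terms, so I = (4/13)·(3*exp(2*t)*sin(3*t)/4 + exp(2*t)*cos(3*t)/2).

3*exp(2*t)*sin(3*t)/13 + 2*exp(2*t)*cos(3*t)/13 + C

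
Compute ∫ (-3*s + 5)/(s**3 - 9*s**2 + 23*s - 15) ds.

Factor the denominator: (s - 5)*(s - 3)*(s - 1).
Partial-fraction decomposition: 1/(4*(s - 1)) + 1/(s - 3) - 5/(4*(s - 5)).
Integrate each term: A/(s−a) contributes A·log|s−a|.

-5*log(s - 5)/4 + log(s - 3) + log(s - 1)/4 + C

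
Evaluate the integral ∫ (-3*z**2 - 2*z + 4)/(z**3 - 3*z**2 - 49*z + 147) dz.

-157*log(z - 7)/56 + 29*log(z - 3)/40 - 129*log(z + 7)/140 + C

Factor the denominator: (z - 7)*(z - 3)*(z + 7).
Partial-fraction decomposition: -129/(140*(z + 7)) + 29/(40*(z - 3)) - 157/(56*(z - 7)).
Integrate each term: A/(z−a) contributes A·log|z−a|.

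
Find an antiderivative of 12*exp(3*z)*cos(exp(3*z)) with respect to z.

Let u = exp(3*z), so du = (3*exp(3*z)) dz.
Rewriting, the integral becomes 4·∫ cos(u) du = 4·sin(u).
Substituting back, u = exp(3*z).

4*sin(exp(3*z)) + C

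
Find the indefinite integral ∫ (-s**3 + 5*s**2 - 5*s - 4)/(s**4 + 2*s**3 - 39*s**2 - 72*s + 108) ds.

Factor the denominator: (s - 6)*(s - 1)*(s + 3)*(s + 6).
Partial-fraction decomposition: -211/(126*(s + 6)) + 83/(108*(s + 3)) + 1/(28*(s - 1)) - 7/(54*(s - 6)).
Integrate each term: A/(s−a) contributes A·log|s−a|.

-7*log(s - 6)/54 + log(s - 1)/28 + 83*log(s + 3)/108 - 211*log(s + 6)/126 + C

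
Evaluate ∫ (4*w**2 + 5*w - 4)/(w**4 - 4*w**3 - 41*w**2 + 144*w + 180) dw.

85*log(w - 6)/42 - 11*log(w - 5)/6 - log(w + 1)/42 - log(w + 6)/6 + C

Factor the denominator: (w - 6)*(w - 5)*(w + 1)*(w + 6).
Partial-fraction decomposition: -1/(6*(w + 6)) - 1/(42*(w + 1)) - 11/(6*(w - 5)) + 85/(42*(w - 6)).
Integrate each term: A/(w−a) contributes A·log|w−a|.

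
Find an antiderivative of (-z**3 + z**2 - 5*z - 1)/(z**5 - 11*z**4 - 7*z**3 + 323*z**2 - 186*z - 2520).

Factor the denominator: (z - 7)*(z - 6)*(z - 5)*(z + 3)*(z + 4).
Partial-fraction decomposition: 1/(10*(z + 4)) - 5/(72*(z + 3)) - 7/(8*(z - 5)) + 211/(90*(z - 6)) - 3/(2*(z - 7)).
Integrate each term: A/(z−a) contributes A·log|z−a|.

-3*log(z - 7)/2 + 211*log(z - 6)/90 - 7*log(z - 5)/8 - 5*log(z + 3)/72 + log(z + 4)/10 + C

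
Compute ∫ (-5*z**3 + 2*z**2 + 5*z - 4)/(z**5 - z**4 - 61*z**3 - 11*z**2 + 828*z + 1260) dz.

Factor the denominator: (z - 7)*(z - 5)*(z + 2)*(z + 3)*(z + 6).
Partial-fraction decomposition: 43/(66*(z + 6)) - 67/(120*(z + 3)) + 17/(126*(z + 2)) + 277/(616*(z - 5)) - 61/(90*(z - 7)).
Integrate each term: A/(z−a) contributes A·log|z−a|.

-61*log(z - 7)/90 + 277*log(z - 5)/616 + 17*log(z + 2)/126 - 67*log(z + 3)/120 + 43*log(z + 6)/66 + C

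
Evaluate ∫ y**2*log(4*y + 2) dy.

Use integration by parts with u = log(4*y + 2), dv = y**2 dy.
Then du = 4/(4*y + 2) dy and v = y**3/3.

y**3*log(4*y + 2)/3 - y**3/9 + y**2/12 - y/12 + log(2*y + 1)/24 + C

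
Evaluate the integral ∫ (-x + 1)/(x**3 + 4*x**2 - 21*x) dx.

Factor the denominator: x*(x - 3)*(x + 7).
Partial-fraction decomposition: 4/(35*(x + 7)) - 1/(15*(x - 3)) - 1/(21*x).
Integrate each term: A/(x−a) contributes A·log|x−a|.

-log(x)/21 - log(x - 3)/15 + 4*log(x + 7)/35 + C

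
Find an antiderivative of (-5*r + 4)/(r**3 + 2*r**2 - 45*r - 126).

-31*log(r - 7)/130 - 19*log(r + 3)/30 + 34*log(r + 6)/39 + C

Factor the denominator: (r - 7)*(r + 3)*(r + 6).
Partial-fraction decomposition: 34/(39*(r + 6)) - 19/(30*(r + 3)) - 31/(130*(r - 7)).
Integrate each term: A/(r−a) contributes A·log|r−a|.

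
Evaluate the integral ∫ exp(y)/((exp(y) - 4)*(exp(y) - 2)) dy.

log(exp(y) - 4)/2 - log(exp(y) - 2)/2 + C

Let u = e^y, du = e^y dy.
The integral becomes ∫ du/((u-2)(u-4)); decompose into partial fractions.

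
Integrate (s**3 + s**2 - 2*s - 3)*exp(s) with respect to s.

(s**3 - 2*s**2 + 2*s - 5)*exp(s) + C

Use integration by parts with u = s**3 + s**2 - 2*s - 3, dv = exp(s) ds, so v = exp(s).
Apply parts 3 times (tabular method): alternate signs, differentiate u down to 0, integrate dv up.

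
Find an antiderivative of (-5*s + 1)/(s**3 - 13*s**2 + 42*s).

log(s)/42 - 34*log(s - 7)/7 + 29*log(s - 6)/6 + C

Factor the denominator: s*(s - 7)*(s - 6).
Partial-fraction decomposition: 29/(6*(s - 6)) - 34/(7*(s - 7)) + 1/(42*s).
Integrate each term: A/(s−a) contributes A·log|s−a|.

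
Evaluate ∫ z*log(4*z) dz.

z**2*(log(z) + 2*log(2))/2 - z**2/4 + C

Use integration by parts with u = log(4*z), dv = z dz.
Then du = 1/z dz and v = z**2/2.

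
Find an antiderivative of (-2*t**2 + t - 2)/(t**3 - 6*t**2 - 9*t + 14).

-31*log(t - 7)/18 + log(t - 1)/6 - 4*log(t + 2)/9 + C

Factor the denominator: (t - 7)*(t - 1)*(t + 2).
Partial-fraction decomposition: -4/(9*(t + 2)) + 1/(6*(t - 1)) - 31/(18*(t - 7)).
Integrate each term: A/(t−a) contributes A·log|t−a|.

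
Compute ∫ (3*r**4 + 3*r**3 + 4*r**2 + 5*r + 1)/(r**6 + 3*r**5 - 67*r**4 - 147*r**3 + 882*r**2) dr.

Factor the denominator: r**2*(r - 7)*(r - 3)*(r + 6)*(r + 7).
Partial-fraction decomposition: -1584/(1715*(r + 7)) + 3355/(4212*(r + 6)) - 47/(405*(r - 3)) + 1058/(4459*(r - 7)) + 31/(5292*r) + 1/(882*r**2).
Integrate each term; A/(r−a) gives A·log|r−a|; A/(r−a)² gives −A/(r−a).

31*log(r)/5292 + 1058*log(r - 7)/4459 - 47*log(r - 3)/405 + 3355*log(r + 6)/4212 - 1584*log(r + 7)/1715 - 1/(882*r) + C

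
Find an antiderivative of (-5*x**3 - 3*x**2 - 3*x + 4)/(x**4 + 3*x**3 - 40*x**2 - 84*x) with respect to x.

Factor the denominator: x*(x - 6)*(x + 2)*(x + 7).
Partial-fraction decomposition: -1593/(455*(x + 7)) + 19/(40*(x + 2)) - 601/(312*(x - 6)) - 1/(21*x).
Integrate each term: A/(x−a) contributes A·log|x−a|.

-log(x)/21 - 601*log(x - 6)/312 + 19*log(x + 2)/40 - 1593*log(x + 7)/455 + C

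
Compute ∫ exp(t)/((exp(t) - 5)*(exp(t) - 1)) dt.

log(exp(t) - 5)/4 - log(exp(t) - 1)/4 + C

Let u = e^t, du = e^t dt.
The integral becomes ∫ du/((u-1)(u-5)); decompose into partial fractions.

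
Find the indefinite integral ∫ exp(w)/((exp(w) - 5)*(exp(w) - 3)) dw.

Let u = e^w, du = e^w dw.
The integral becomes ∫ du/((u-3)(u-5)); decompose into partial fractions.

log(exp(w) - 5)/2 - log(exp(w) - 3)/2 + C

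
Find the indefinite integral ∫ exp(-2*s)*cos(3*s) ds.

Let I denote the integral. Integrate by parts with u = cos(3*s), dv = exp(-2*s) ds, so v = -exp(-2*s)/2: I = -exp(-2*s)*cos(3*s)/2 − (3/2)·∫ exp(-2*s)*sin(3*s) ds.
Apply parts again with u = sin(3*s), dv = exp(-2*s) ds: ∫ exp(-2*s)*sin(3*s) ds = -exp(-2*s)*sin(3*s)/2 + (3/2)·I. Substituting back brings back I: I = 3*exp(-2*s)*sin(3*s)/4 - exp(-2*s)*cos(3*s)/2 − (9/4)·I.
Solving for I: (1 + 9/4)·I equals the remaining terms, so I = (4/13)·(3*exp(-2*s)*sin(3*s)/4 - exp(-2*s)*cos(3*s)/2).

3*exp(-2*s)*sin(3*s)/13 - 2*exp(-2*s)*cos(3*s)/13 + C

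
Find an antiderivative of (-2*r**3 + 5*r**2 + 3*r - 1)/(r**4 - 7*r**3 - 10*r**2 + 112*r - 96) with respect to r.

-47*log(r - 6)/20 + 37*log(r - 4)/48 + log(r - 1)/15 - 39*log(r + 4)/80 + C

Factor the denominator: (r - 6)*(r - 4)*(r - 1)*(r + 4).
Partial-fraction decomposition: -39/(80*(r + 4)) + 1/(15*(r - 1)) + 37/(48*(r - 4)) - 47/(20*(r - 6)).
Integrate each term: A/(r−a) contributes A·log|r−a|.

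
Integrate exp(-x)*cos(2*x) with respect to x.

Let I denote the integral. Integrate by parts with u = cos(2*x), dv = exp(-x) dx, so v = -exp(-x): I = -exp(-x)*cos(2*x) − 2·∫ exp(-x)*sin(2*x) dx.
Apply parts again with u = sin(2*x), dv = exp(-x) dx: ∫ exp(-x)*sin(2*x) dx = -exp(-x)*sin(2*x) + 2·I. Substituting back brings back I: I = 2*exp(-x)*sin(2*x) - exp(-x)*cos(2*x) − 4·I.
Solving for I: (1 + 4)·I equals the remaining terms, so I = (1/5)·(2*exp(-x)*sin(2*x) - exp(-x)*cos(2*x)).

2*exp(-x)*sin(2*x)/5 - exp(-x)*cos(2*x)/5 + C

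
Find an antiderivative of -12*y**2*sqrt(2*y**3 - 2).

-4*(2*y**3 - 2)**(3/2)/3 + C

Let u = 2*y**3 - 2, so du = (6*y**2) dy.
Rewriting, the integral becomes -2·∫ √u du = -2·(2/3)u^(3/2).
Substituting back, u = 2*y**3 - 2.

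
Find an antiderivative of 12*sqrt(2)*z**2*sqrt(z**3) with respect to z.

Let u = 2*z**3, so du = (6*z**2) dz.
Rewriting, the integral becomes 2·∫ √u du = 2·(2/3)u^(3/2).
Substituting back, u = 2*z**3.

8*sqrt(2)*(z**3)**(3/2)/3 + C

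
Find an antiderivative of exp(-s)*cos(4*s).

4*exp(-s)*sin(4*s)/17 - exp(-s)*cos(4*s)/17 + C

Let I denote the integral. Integrate by parts with u = cos(4*s), dv = exp(-s) ds, so v = -exp(-s): I = -exp(-s)*cos(4*s) − 4·∫ exp(-s)*sin(4*s) ds.
Apply parts again with u = sin(4*s), dv = exp(-s) ds: ∫ exp(-s)*sin(4*s) ds = -exp(-s)*sin(4*s) + 4·I. Substituting back brings back I: I = 4*exp(-s)*sin(4*s) - exp(-s)*cos(4*s) − 16·I.
Solving for I: (1 + 16)·I equals the remaining terms, so I = (1/17)·(4*exp(-s)*sin(4*s) - exp(-s)*cos(4*s)).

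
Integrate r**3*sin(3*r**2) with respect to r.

-r**2*cos(3*r**2)/6 + sin(3*r**2)/18 + C

Let u = r², du = 2r dr; rewrite as (1/2)∫ u^1·sin(3u) du.
Now integrate by parts 1 time.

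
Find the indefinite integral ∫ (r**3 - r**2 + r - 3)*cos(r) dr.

Use integration by parts with u = r**3 - r**2 + r - 3, dv = cos(r) dr, so v = sin(r).
Apply parts 3 times (tabular method): alternate signs, differentiate u down to 0, integrate dv up.

r**3*sin(r) - r**2*sin(r) + 3*r**2*cos(r) - 5*r*sin(r) - 2*r*cos(r) - sin(r) - 5*cos(r) + C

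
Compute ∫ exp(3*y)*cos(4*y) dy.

Let I denote the integral. Integrate by parts with u = cos(4*y), dv = exp(3*y) dy, so v = exp(3*y)/3: I = exp(3*y)*cos(4*y)/3 + (4/3)·∫ exp(3*y)*sin(4*y) dy.
Apply parts again with u = sin(4*y), dv = exp(3*y) dy: ∫ exp(3*y)*sin(4*y) dy = exp(3*y)*sin(4*y)/3 − (4/3)·I. Substituting back brings back I: I = 4*exp(3*y)*sin(4*y)/9 + exp(3*y)*cos(4*y)/3 − (16/9)·I.
Solving for I: (1 + 16/9)·I equals the remaining terms, so I = (9/25)·(4*exp(3*y)*sin(4*y)/9 + exp(3*y)*cos(4*y)/3).

4*exp(3*y)*sin(4*y)/25 + 3*exp(3*y)*cos(4*y)/25 + C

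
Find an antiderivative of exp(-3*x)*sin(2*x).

Let I denote the integral. Integrate by parts with u = sin(2*x), dv = exp(-3*x) dx, so v = -exp(-3*x)/3: I = -exp(-3*x)*sin(2*x)/3 + (2/3)·∫ exp(-3*x)*cos(2*x) dx.
Apply parts again with u = cos(2*x), dv = exp(-3*x) dx: ∫ exp(-3*x)*cos(2*x) dx = -exp(-3*x)*cos(2*x)/3 − (2/3)·I. Substituting back brings back I: I = -exp(-3*x)*sin(2*x)/3 - 2*exp(-3*x)*cos(2*x)/9 − (4/9)·I.
Solving for I: (1 + 4/9)·I equals the remaining terms, so I = (9/13)·(-exp(-3*x)*sin(2*x)/3 - 2*exp(-3*x)*cos(2*x)/9).

-3*exp(-3*x)*sin(2*x)/13 - 2*exp(-3*x)*cos(2*x)/13 + C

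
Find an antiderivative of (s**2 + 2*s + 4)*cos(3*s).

s**2*sin(3*s)/3 + 2*s*sin(3*s)/3 + 2*s*cos(3*s)/9 + 34*sin(3*s)/27 + 2*cos(3*s)/9 + C

Use integration by parts with u = s**2 + 2*s + 4, dv = cos(3*s) ds, so v = sin(3*s)/3.
Apply parts 2 times (tabular method): alternate signs, differentiate u down to 0, integrate dv up.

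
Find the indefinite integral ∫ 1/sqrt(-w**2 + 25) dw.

Substitute w = 5·sin(θ), so dw = 5·cos(θ) dθ and the radical becomes sqrt(-w**2 + 25) = 5·cos(θ) by the Pythagorean identity.
Integrate the resulting trig expression in θ, then back-substitute θ = asin(w/5), sin(θ) = w/5, cos(θ) = sqrt(-w**2 + 25)/5 (absorbing any constant into C).

asin(w/5) + C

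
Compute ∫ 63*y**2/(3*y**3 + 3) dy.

7*log(3*y**3 + 3) + C

Let u = 3*y**3 + 3, so du = (9*y**2) dy.
Rewriting, the integral becomes 7·∫ 1/u du = 7·log(u).
Substituting back, u = 3*y**3 + 3.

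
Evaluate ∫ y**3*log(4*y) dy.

Use integration by parts with u = log(4*y), dv = y**3 dy.
Then du = 1/y dy and v = y**4/4.

y**4*(log(y) + 2*log(2))/4 - y**4/16 + C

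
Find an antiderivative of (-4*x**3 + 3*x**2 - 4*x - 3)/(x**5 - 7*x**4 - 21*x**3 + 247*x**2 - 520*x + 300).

Factor the denominator: (x - 5)**2*(x - 2)*(x - 1)*(x + 6).
Partial-fraction decomposition: 993/(6776*(x + 6)) + 1/(14*(x - 1)) - 31/(72*(x - 2)) + 463/(2178*(x - 5)) - 112/(33*(x - 5)**2).
Integrate each term; A/(x−a) gives A·log|x−a|; A/(x−a)² gives −A/(x−a).

463*log(x - 5)/2178 - 31*log(x - 2)/72 + log(x - 1)/14 + 993*log(x + 6)/6776 + 112/(33*x - 165) + C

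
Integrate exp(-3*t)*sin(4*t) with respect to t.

-3*exp(-3*t)*sin(4*t)/25 - 4*exp(-3*t)*cos(4*t)/25 + C

Let I denote the integral. Integrate by parts with u = sin(4*t), dv = exp(-3*t) dt, so v = -exp(-3*t)/3: I = -exp(-3*t)*sin(4*t)/3 + (4/3)·∫ exp(-3*t)*cos(4*t) dt.
Apply parts again with u = cos(4*t), dv = exp(-3*t) dt: ∫ exp(-3*t)*cos(4*t) dt = -exp(-3*t)*cos(4*t)/3 − (4/3)·I. Substituting back brings back I: I = -exp(-3*t)*sin(4*t)/3 - 4*exp(-3*t)*cos(4*t)/9 − (16/9)·I.
Solving for I: (1 + 16/9)·I equals the remaining terms, so I = (9/25)·(-exp(-3*t)*sin(4*t)/3 - 4*exp(-3*t)*cos(4*t)/9).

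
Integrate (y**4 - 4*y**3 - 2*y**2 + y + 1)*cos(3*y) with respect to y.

y**4*sin(3*y)/3 - 4*y**3*sin(3*y)/3 + 4*y**3*cos(3*y)/9 - 10*y**2*sin(3*y)/9 - 4*y**2*cos(3*y)/3 + 11*y*sin(3*y)/9 - 20*y*cos(3*y)/27 + 47*sin(3*y)/81 + 11*cos(3*y)/27 + C

Use integration by parts with u = y**4 - 4*y**3 - 2*y**2 + y + 1, dv = cos(3*y) dy, so v = sin(3*y)/3.
Apply parts 4 times (tabular method): alternate signs, differentiate u down to 0, integrate dv up.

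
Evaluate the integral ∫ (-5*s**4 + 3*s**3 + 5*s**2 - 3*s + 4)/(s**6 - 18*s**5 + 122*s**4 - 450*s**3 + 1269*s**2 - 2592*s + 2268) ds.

-2687*log(s - 7)/290 + 2833*log(s - 6)/270 - 71*log(s - 3)/54 + 19*log(s - 2)/130 - 991*log(s**2 + 9)/33930 + 9419*atan(s/3)/50895 + C

Factor the denominator: (s - 7)*(s - 6)*(s - 3)*(s - 2)*(s**2 + 9).
Partial-fraction decomposition: -(991*s - 9419)/(16965*(s**2 + 9)) + 19/(130*(s - 2)) - 71/(54*(s - 3)) + 2833/(270*(s - 6)) - 2687/(290*(s - 7)).
Integrate each term; A/(s−a) gives A·log|s−a|; the (Bs+D)/(s²+p²) term gives a log and an atan.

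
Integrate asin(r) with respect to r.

r*asin(r) + sqrt(-r**2 + 1) + C

Use integration by parts with u = arcsin(r), dv = dr.
Then du = 1/sqrt(-r**2 + 1) dr.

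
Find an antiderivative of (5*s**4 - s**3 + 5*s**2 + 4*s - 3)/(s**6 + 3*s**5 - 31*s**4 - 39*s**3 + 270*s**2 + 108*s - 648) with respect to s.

Factor the denominator: (s - 3)**2*(s - 2)*(s + 2)*(s + 3)*(s + 6).
Partial-fraction decomposition: -761/(864*(s + 6)) + 77/(90*(s + 3)) - 97/(400*(s + 2)) + 97/(160*(s - 2)) - 457/(1350*(s - 3)) + 8/(5*(s - 3)**2).
Integrate each term; A/(s−a) gives A·log|s−a|; A/(s−a)² gives −A/(s−a).

-457*log(s - 3)/1350 + 97*log(s - 2)/160 - 97*log(s + 2)/400 + 77*log(s + 3)/90 - 761*log(s + 6)/864 - 8/(5*s - 15) + C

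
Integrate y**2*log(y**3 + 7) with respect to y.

y**3*log(y**3 + 7)/3 - y**3/3 + 7*log(y**3 + 7)/3 + C

Let u = y**3 + 7, so du = (3*y**2) dy.
The integral becomes (1/3)·∫ log(u) du; integrate by parts with u′=log(u), dv′=du.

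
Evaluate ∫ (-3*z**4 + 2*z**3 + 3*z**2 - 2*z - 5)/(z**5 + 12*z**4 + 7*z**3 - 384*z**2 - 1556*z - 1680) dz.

Factor the denominator: (z - 6)*(z + 2)*(z + 4)*(z + 5)*(z + 7).
Partial-fraction decomposition: -7733/(390*(z + 7)) + 2045/(66*(z + 5)) - 169/(12*(z + 4)) + 53/(240*(z + 2)) - 673/(2288*(z - 6)).
Integrate each term: A/(z−a) contributes A·log|z−a|.

-673*log(z - 6)/2288 + 53*log(z + 2)/240 - 169*log(z + 4)/12 + 2045*log(z + 5)/66 - 7733*log(z + 7)/390 + C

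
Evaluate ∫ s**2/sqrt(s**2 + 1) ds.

s*sqrt(s**2 + 1)/2 - log(s + sqrt(s**2 + 1))/2 + C

Substitute s = tan(θ), so ds = sec(θ)^2 dθ and the radical becomes sqrt(s**2 + 1) = sec(θ) by the Pythagorean identity.
Integrate the resulting trig expression in θ, then back-substitute tan(θ) = s, sec(θ) = sqrt(s**2 + 1) (absorbing any constant into C).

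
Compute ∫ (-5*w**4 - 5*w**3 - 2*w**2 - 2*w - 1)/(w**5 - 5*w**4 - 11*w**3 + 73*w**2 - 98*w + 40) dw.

Factor the denominator: (w - 5)*(w - 2)*(w - 1)**2*(w + 4).
Partial-fraction decomposition: -197/(270*(w + 4)) - 227/(80*(w - 1)) - 3/(4*(w - 1)**2) + 133/(18*(w - 2)) - 3811/(432*(w - 5)).
Integrate each term; A/(w−a) gives A·log|w−a|; A/(w−a)² gives −A/(w−a).

-3811*log(w - 5)/432 + 133*log(w - 2)/18 - 227*log(w - 1)/80 - 197*log(w + 4)/270 + 3/(4*w - 4) + C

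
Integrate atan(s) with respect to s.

s*atan(s) - log(s**2 + 1)/2 + C

Use integration by parts with u = arctan(s), dv = ds.
Then du = 1/(s**2 + 1) ds.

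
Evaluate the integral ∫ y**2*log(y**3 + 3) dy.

y**3*log(y**3 + 3)/3 - y**3/3 + log(y**3 + 3) + C

Let u = y**3 + 3, so du = (3*y**2) dy.
The integral becomes (1/3)·∫ log(u) du; integrate by parts with u′=log(u), dv′=du.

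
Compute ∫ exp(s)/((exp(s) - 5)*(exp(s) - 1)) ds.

Let u = e^s, du = e^s ds.
The integral becomes ∫ du/((u-5)(u-1)); decompose into partial fractions.

log(exp(s) - 5)/4 - log(exp(s) - 1)/4 + C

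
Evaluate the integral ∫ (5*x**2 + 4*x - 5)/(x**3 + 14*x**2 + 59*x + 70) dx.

Factor the denominator: (x + 2)*(x + 5)*(x + 7).
Partial-fraction decomposition: 106/(5*(x + 7)) - 50/(3*(x + 5)) + 7/(15*(x + 2)).
Integrate each term: A/(x−a) contributes A·log|x−a|.

7*log(x + 2)/15 - 50*log(x + 5)/3 + 106*log(x + 7)/5 + C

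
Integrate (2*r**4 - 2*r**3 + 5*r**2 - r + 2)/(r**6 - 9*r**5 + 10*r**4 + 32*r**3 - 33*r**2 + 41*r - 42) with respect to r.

Factor the denominator: (r - 7)*(r - 3)*(r - 1)*(r + 2)*(r**2 + 1).
Partial-fraction decomposition: 1/(50*(r**2 + 1)) - 8/(75*(r + 2)) + 1/(12*(r - 1)) - 19/(50*(r - 3)) + 121/(300*(r - 7)).
Integrate each term; A/(r−a) gives A·log|r−a|; the (Br+D)/(r²+p²) term gives a log and an atan.

121*log(r - 7)/300 - 19*log(r - 3)/50 + log(r - 1)/12 - 8*log(r + 2)/75 + atan(r)/50 + C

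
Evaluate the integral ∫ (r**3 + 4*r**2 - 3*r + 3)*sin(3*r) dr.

Use integration by parts with u = r**3 + 4*r**2 - 3*r + 3, dv = sin(3*r) dr, so v = -cos(3*r)/3.
Apply parts 3 times (tabular method): alternate signs, differentiate u down to 0, integrate dv up.

-r**3*cos(3*r)/3 + r**2*sin(3*r)/3 - 4*r**2*cos(3*r)/3 + 8*r*sin(3*r)/9 + 11*r*cos(3*r)/9 - 11*sin(3*r)/27 - 19*cos(3*r)/27 + C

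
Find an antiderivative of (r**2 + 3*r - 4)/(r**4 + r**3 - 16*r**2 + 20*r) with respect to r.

Factor the denominator: r*(r - 2)**2*(r + 5).
Partial-fraction decomposition: -6/(245*(r + 5)) + 11/(49*(r - 2)) + 3/(7*(r - 2)**2) - 1/(5*r).
Integrate each term; A/(r−a) gives A·log|r−a|; A/(r−a)² gives −A/(r−a).

-log(r)/5 + 11*log(r - 2)/49 - 6*log(r + 5)/245 - 3/(7*r - 14) + C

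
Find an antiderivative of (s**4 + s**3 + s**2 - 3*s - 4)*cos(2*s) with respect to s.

Use integration by parts with u = s**4 + s**3 + s**2 - 3*s - 4, dv = cos(2*s) ds, so v = sin(2*s)/2.
Apply parts 4 times (tabular method): alternate signs, differentiate u down to 0, integrate dv up.

s**4*sin(2*s)/2 + s**3*sin(2*s)/2 + s**3*cos(2*s) - s**2*sin(2*s) + 3*s**2*cos(2*s)/4 - 9*s*sin(2*s)/4 - s*cos(2*s) - 3*sin(2*s)/2 - 9*cos(2*s)/8 + C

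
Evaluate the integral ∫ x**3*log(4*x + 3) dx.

x**4*log(4*x + 3)/4 - x**4/16 + x**3/16 - 9*x**2/128 + 27*x/256 - 81*log(4*x + 3)/1024 + C

Use integration by parts with u = log(4*x + 3), dv = x**3 dx.
Then du = 4/(4*x + 3) dx and v = x**4/4.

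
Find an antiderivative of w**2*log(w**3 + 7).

Let u = w**3 + 7, so du = (3*w**2) dw.
The integral becomes (1/3)·∫ log(u) du; integrate by parts with u′=log(u), dv′=du.

w**3*log(w**3 + 7)/3 - w**3/3 + 7*log(w**3 + 7)/3 + C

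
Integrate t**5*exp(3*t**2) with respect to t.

(9*t**4 - 6*t**2 + 2)*exp(3*t**2)/54 + C

Let u = t², du = 2t dt; rewrite as (1/2)∫ u^2·exp(3u) du.
Now integrate by parts 2 times.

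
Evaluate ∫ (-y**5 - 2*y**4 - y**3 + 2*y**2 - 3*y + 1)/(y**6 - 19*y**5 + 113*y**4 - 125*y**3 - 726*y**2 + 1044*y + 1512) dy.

Factor the denominator: (y - 7)*(y - 6)**2*(y - 3)*(y + 1)*(y + 2).
Partial-fraction decomposition: -23/(2880*(y + 2)) + 3/(784*(y + 1)) + 211/(360*(y - 3)) + 2099003/(28224*(y - 6)) + 10529/(168*(y - 6)**2) - 10937/(144*(y - 7)).
Integrate each term; A/(y−a) gives A·log|y−a|; A/(y−a)² gives −A/(y−a).

-10937*log(y - 7)/144 + 2099003*log(y - 6)/28224 + 211*log(y - 3)/360 + 3*log(y + 1)/784 - 23*log(y + 2)/2880 - 10529/(168*y - 1008) + C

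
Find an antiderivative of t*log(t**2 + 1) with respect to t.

t**2*log(t**2 + 1)/2 - t**2/2 + log(t**2 + 1)/2 + C

Let u = t**2 + 1, so du = (2*t) dt.
The integral becomes (1/2)·∫ log(u) du; integrate by parts with u′=log(u), dv′=du.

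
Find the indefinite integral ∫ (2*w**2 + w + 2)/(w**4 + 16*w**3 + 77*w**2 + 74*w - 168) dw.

log(w - 1)/56 - log(w + 4) + 34*log(w + 6)/7 - 31*log(w + 7)/8 + C

Factor the denominator: (w - 1)*(w + 4)*(w + 6)*(w + 7).
Partial-fraction decomposition: -31/(8*(w + 7)) + 34/(7*(w + 6)) - 1/(w + 4) + 1/(56*(w - 1)).
Integrate each term: A/(w−a) contributes A·log|w−a|.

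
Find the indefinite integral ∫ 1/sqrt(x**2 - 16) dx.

Substitute x = 4·sec(θ), so dx = 4·sec(θ)*tan(θ) dθ and the radical becomes sqrt(x**2 - 16) = 4·tan(θ) by the Pythagorean identity.
Integrate the resulting trig expression in θ, then back-substitute sec(θ) = x/4, tan(θ) = sqrt(x**2 - 16)/4 (absorbing any constant into C).

log(x + sqrt(x**2 - 16)) + C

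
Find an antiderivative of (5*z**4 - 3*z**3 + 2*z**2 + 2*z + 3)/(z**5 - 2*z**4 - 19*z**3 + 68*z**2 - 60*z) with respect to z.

Factor the denominator: z*(z - 3)*(z - 2)**2*(z + 5).
Partial-fraction decomposition: 3543/(1960*(z + 5)) - 2231/(196*(z - 2)) - 71/(14*(z - 2)**2) + 117/(8*(z - 3)) - 1/(20*z).
Integrate each term; A/(z−a) gives A·log|z−a|; A/(z−a)² gives −A/(z−a).

-log(z)/20 + 117*log(z - 3)/8 - 2231*log(z - 2)/196 + 3543*log(z + 5)/1960 + 71/(14*z - 28) + C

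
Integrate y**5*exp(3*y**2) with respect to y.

Let u = y², du = 2y dy; rewrite as (1/2)∫ u^2·exp(3u) du.
Now integrate by parts 2 times.

(9*y**4 - 6*y**2 + 2)*exp(3*y**2)/54 + C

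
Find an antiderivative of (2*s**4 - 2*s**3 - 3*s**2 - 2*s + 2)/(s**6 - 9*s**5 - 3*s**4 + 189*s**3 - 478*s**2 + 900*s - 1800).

Factor the denominator: (s - 6)*(s - 5)*(s - 3)*(s + 5)*(s**2 + 4).
Partial-fraction decomposition: -(249*s + 214)/(7540*(s**2 + 4)) - 1437/(25520*(s + 5)) + 77/(624*(s - 3)) - 917/(580*(s - 5)) + 1021/(660*(s - 6)).
Integrate each term; A/(s−a) gives A·log|s−a|; the (Bs+D)/(s²+p²) term gives a log and an atan.

1021*log(s - 6)/660 - 917*log(s - 5)/580 + 77*log(s - 3)/624 - 1437*log(s + 5)/25520 - 249*log(s**2 + 4)/15080 - 107*atan(s/2)/7540 + C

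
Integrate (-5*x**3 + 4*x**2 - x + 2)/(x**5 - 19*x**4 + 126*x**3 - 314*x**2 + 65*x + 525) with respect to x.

Factor the denominator: (x - 7)*(x - 5)**2*(x - 3)*(x + 1).
Partial-fraction decomposition: 1/(96*(x + 1)) + 25/(16*(x - 3)) + 31/(3*(x - 5)) + 22/(x - 5)**2 - 381/(32*(x - 7)).
Integrate each term; A/(x−a) gives A·log|x−a|; A/(x−a)² gives −A/(x−a).

-381*log(x - 7)/32 + 31*log(x - 5)/3 + 25*log(x - 3)/16 + log(x + 1)/96 - 22/(x - 5) + C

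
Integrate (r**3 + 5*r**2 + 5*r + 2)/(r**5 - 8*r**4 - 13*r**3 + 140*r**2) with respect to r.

363*log(r)/9800 + 625*log(r - 7)/1078 - 277*log(r - 5)/450 - log(r + 4)/792 - 1/(70*r) + C

Factor the denominator: r**2*(r - 7)*(r - 5)*(r + 4).
Partial-fraction decomposition: -1/(792*(r + 4)) - 277/(450*(r - 5)) + 625/(1078*(r - 7)) + 363/(9800*r) + 1/(70*r**2).
Integrate each term; A/(r−a) gives A·log|r−a|; A/(r−a)² gives −A/(r−a).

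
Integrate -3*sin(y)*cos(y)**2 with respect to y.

Let u = cos(y), so du = (-sin(y)) dy.
Rewriting, the integral becomes 3·∫ u^2 du = 3·u^3/3.
Substituting back, u = cos(y).

cos(y)**3 + C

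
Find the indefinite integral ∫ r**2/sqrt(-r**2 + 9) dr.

Substitute r = 3·sin(θ), so dr = 3·cos(θ) dθ and the radical becomes sqrt(-r**2 + 9) = 3·cos(θ) by the Pythagorean identity.
Integrate the resulting trig expression in θ, then back-substitute θ = asin(r/3), sin(θ) = r/3, cos(θ) = sqrt(-r**2 + 9)/3 (absorbing any constant into C).

-r*sqrt(-r**2 + 9)/2 + 9*asin(r/3)/2 + C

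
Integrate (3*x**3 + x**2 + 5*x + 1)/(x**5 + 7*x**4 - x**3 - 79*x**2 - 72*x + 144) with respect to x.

Factor the denominator: (x - 3)*(x - 1)*(x + 3)*(x + 4)**2.
Partial-fraction decomposition: 846/(245*(x + 4)) + 39/(7*(x + 4)**2) - 43/(12*(x + 3)) - 1/(20*(x - 1)) + 53/(294*(x - 3)).
Integrate each term; A/(x−a) gives A·log|x−a|; A/(x−a)² gives −A/(x−a).

53*log(x - 3)/294 - log(x - 1)/20 - 43*log(x + 3)/12 + 846*log(x + 4)/245 - 39/(7*x + 28) + C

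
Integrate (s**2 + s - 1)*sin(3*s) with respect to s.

Use integration by parts with u = s**2 + s - 1, dv = sin(3*s) ds, so v = -cos(3*s)/3.
Apply parts 2 times (tabular method): alternate signs, differentiate u down to 0, integrate dv up.

-s**2*cos(3*s)/3 + 2*s*sin(3*s)/9 - s*cos(3*s)/3 + sin(3*s)/9 + 11*cos(3*s)/27 + C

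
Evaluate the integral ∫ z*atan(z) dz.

z**2*atan(z)/2 - z/2 + atan(z)/2 + C

Use integration by parts with u = arctan(z), dv = z dz.
Then du = 1/(z**2 + 1) dz.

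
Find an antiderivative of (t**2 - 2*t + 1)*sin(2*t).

-t**2*cos(2*t)/2 + t*sin(2*t)/2 + t*cos(2*t) - sin(2*t)/2 - cos(2*t)/4 + C

Use integration by parts with u = t**2 - 2*t + 1, dv = sin(2*t) dt, so v = -cos(2*t)/2.
Apply parts 2 times (tabular method): alternate signs, differentiate u down to 0, integrate dv up.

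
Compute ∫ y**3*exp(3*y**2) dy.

Let u = y², du = 2y dy; rewrite as (1/2)∫ u^1·exp(3u) du.
Now integrate by parts 1 time.

(3*y**2 - 1)*exp(3*y**2)/18 + C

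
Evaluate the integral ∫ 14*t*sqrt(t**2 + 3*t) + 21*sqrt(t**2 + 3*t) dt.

14*(t**2 + 3*t)**(3/2)/3 + C

Let u = t**2 + 3*t, so du = (2*t + 3) dt.
Rewriting, the integral becomes 7·∫ √u du = 7·(2/3)u^(3/2).
Substituting back, u = t**2 + 3*t.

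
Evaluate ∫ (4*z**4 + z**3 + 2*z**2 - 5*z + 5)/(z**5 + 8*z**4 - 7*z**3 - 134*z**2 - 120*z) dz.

Factor the denominator: z*(z - 4)*(z + 1)*(z + 5)*(z + 6).
Partial-fraction decomposition: 203/(12*(z + 6)) - 491/(36*(z + 5)) + 3/(20*(z + 1)) + 221/(360*(z - 4)) - 1/(24*z).
Integrate each term: A/(z−a) contributes A·log|z−a|.

-log(z)/24 + 221*log(z - 4)/360 + 3*log(z + 1)/20 - 491*log(z + 5)/36 + 203*log(z + 6)/12 + C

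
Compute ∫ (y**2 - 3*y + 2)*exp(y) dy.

Use integration by parts with u = y**2 - 3*y + 2, dv = exp(y) dy, so v = exp(y).
Apply parts 2 times (tabular method): alternate signs, differentiate u down to 0, integrate dv up.

(y**2 - 5*y + 7)*exp(y) + C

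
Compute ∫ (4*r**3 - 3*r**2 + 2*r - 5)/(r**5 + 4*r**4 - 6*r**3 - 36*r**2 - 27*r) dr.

5*log(r)/27 + 41*log(r - 3)/216 - 7*log(r + 1)/8 + log(r + 3)/2 - 73/(18*r + 54) + C

Factor the denominator: r*(r - 3)*(r + 1)*(r + 3)**2.
Partial-fraction decomposition: 1/(2*(r + 3)) + 73/(18*(r + 3)**2) - 7/(8*(r + 1)) + 41/(216*(r - 3)) + 5/(27*r).
Integrate each term; A/(r−a) gives A·log|r−a|; A/(r−a)² gives −A/(r−a).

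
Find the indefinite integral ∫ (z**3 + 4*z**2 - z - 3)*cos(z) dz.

Use integration by parts with u = z**3 + 4*z**2 - z - 3, dv = cos(z) dz, so v = sin(z).
Apply parts 3 times (tabular method): alternate signs, differentiate u down to 0, integrate dv up.

z**3*sin(z) + 4*z**2*sin(z) + 3*z**2*cos(z) - 7*z*sin(z) + 8*z*cos(z) - 11*sin(z) - 7*cos(z) + C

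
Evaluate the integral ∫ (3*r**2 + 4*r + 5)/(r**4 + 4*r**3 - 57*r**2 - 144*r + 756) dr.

Factor the denominator: (r - 6)*(r - 3)*(r + 6)*(r + 7).
Partial-fraction decomposition: -62/(65*(r + 7)) + 89/(108*(r + 6)) - 22/(135*(r - 3)) + 137/(468*(r - 6)).
Integrate each term: A/(r−a) contributes A·log|r−a|.

137*log(r - 6)/468 - 22*log(r - 3)/135 + 89*log(r + 6)/108 - 62*log(r + 7)/65 + C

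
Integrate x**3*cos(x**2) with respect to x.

x**2*sin(x**2)/2 + cos(x**2)/2 + C

Let u = x², du = 2x dx; rewrite as (1/2)∫ u^1·cos(1u) du.
Now integrate by parts 1 time.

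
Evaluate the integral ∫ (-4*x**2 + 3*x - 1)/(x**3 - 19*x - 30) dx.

-43*log(x - 5)/28 + 23*log(x + 2)/7 - 23*log(x + 3)/4 + C

Factor the denominator: (x - 5)*(x + 2)*(x + 3).
Partial-fraction decomposition: -23/(4*(x + 3)) + 23/(7*(x + 2)) - 43/(28*(x - 5)).
Integrate each term: A/(x−a) contributes A·log|x−a|.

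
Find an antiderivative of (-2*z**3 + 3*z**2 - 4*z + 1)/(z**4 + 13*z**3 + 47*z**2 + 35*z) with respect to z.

log(z)/35 - 5*log(z + 1)/12 + 173*log(z + 5)/20 - 431*log(z + 7)/42 + C

Factor the denominator: z*(z + 1)*(z + 5)*(z + 7).
Partial-fraction decomposition: -431/(42*(z + 7)) + 173/(20*(z + 5)) - 5/(12*(z + 1)) + 1/(35*z).
Integrate each term: A/(z−a) contributes A·log|z−a|.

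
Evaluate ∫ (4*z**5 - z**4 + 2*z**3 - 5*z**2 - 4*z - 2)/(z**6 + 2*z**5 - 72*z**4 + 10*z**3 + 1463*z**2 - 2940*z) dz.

Factor the denominator: z*(z - 5)*(z - 4)*(z - 3)*(z + 7)**2.
Partial-fraction decomposition: 46967611/(21344400*(z + 7)) - 35267/(4620*(z + 7)**2) + 443/(300*(z - 3)) - 1935/(242*(z - 4)) + 5989/(720*(z - 5)) + 1/(1470*z).
Integrate each term; A/(z−a) gives A·log|z−a|; A/(z−a)² gives −A/(z−a).

log(z)/1470 + 5989*log(z - 5)/720 - 1935*log(z - 4)/242 + 443*log(z - 3)/300 + 46967611*log(z + 7)/21344400 + 35267/(4620*z + 32340) + C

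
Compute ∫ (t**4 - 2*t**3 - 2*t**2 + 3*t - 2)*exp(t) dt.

(t**4 - 6*t**3 + 16*t**2 - 29*t + 27)*exp(t) + C

Use integration by parts with u = t**4 - 2*t**3 - 2*t**2 + 3*t - 2, dv = exp(t) dt, so v = exp(t).
Apply parts 4 times (tabular method): alternate signs, differentiate u down to 0, integrate dv up.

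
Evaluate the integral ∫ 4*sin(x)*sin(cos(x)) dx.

4*cos(cos(x)) + C

Let u = cos(x), so du = (-sin(x)) dx.
Rewriting, the integral becomes -4·∫ sin(u) du = -4·-cos(u).
Substituting back, u = cos(x).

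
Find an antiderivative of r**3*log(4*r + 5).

r**4*log(4*r + 5)/4 - r**4/16 + 5*r**3/48 - 25*r**2/128 + 125*r/256 - 625*log(4*r + 5)/1024 + C

Use integration by parts with u = log(4*r + 5), dv = r**3 dr.
Then du = 4/(4*r + 5) dr and v = r**4/4.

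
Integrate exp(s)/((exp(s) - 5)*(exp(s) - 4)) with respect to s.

Let u = e^s, du = e^s ds.
The integral becomes ∫ du/((u-5)(u-4)); decompose into partial fractions.

log(exp(s) - 5) - log(exp(s) - 4) + C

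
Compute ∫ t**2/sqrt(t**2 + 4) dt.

Substitute t = 2·tan(θ), so dt = 2·sec(θ)^2 dθ and the radical becomes sqrt(t**2 + 4) = 2·sec(θ) by the Pythagorean identity.
Integrate the resulting trig expression in θ, then back-substitute tan(θ) = t/2, sec(θ) = sqrt(t**2 + 4)/2 (absorbing any constant into C).

t*sqrt(t**2 + 4)/2 - 2*log(t + sqrt(t**2 + 4)) + C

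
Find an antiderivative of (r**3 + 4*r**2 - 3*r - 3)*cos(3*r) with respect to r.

Use integration by parts with u = r**3 + 4*r**2 - 3*r - 3, dv = cos(3*r) dr, so v = sin(3*r)/3.
Apply parts 3 times (tabular method): alternate signs, differentiate u down to 0, integrate dv up.

r**3*sin(3*r)/3 + 4*r**2*sin(3*r)/3 + r**2*cos(3*r)/3 - 11*r*sin(3*r)/9 + 8*r*cos(3*r)/9 - 35*sin(3*r)/27 - 11*cos(3*r)/27 + C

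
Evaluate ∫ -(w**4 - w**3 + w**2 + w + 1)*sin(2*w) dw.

Use integration by parts with u = w**4 - w**3 + w**2 + w + 1, dv = -sin(2*w) dw, so v = cos(2*w)/2.
Apply parts 4 times (tabular method): alternate signs, differentiate u down to 0, integrate dv up.

w**4*cos(2*w)/2 - w**3*sin(2*w) - w**3*cos(2*w)/2 + 3*w**2*sin(2*w)/4 - w**2*cos(2*w) + w*sin(2*w) + 5*w*cos(2*w)/4 - 5*sin(2*w)/8 + cos(2*w) + C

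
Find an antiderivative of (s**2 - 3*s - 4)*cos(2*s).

Use integration by parts with u = s**2 - 3*s - 4, dv = cos(2*s) ds, so v = sin(2*s)/2.
Apply parts 2 times (tabular method): alternate signs, differentiate u down to 0, integrate dv up.

s**2*sin(2*s)/2 - 3*s*sin(2*s)/2 + s*cos(2*s)/2 - 9*sin(2*s)/4 - 3*cos(2*s)/4 + C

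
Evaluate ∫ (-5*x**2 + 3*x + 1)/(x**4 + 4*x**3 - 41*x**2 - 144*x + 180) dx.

-161*log(x - 6)/660 + log(x - 1)/210 - 139*log(x + 5)/66 + 197*log(x + 6)/84 + C

Factor the denominator: (x - 6)*(x - 1)*(x + 5)*(x + 6).
Partial-fraction decomposition: 197/(84*(x + 6)) - 139/(66*(x + 5)) + 1/(210*(x - 1)) - 161/(660*(x - 6)).
Integrate each term: A/(x−a) contributes A·log|x−a|.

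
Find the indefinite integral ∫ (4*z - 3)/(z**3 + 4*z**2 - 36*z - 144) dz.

Factor the denominator: (z - 6)*(z + 4)*(z + 6).
Partial-fraction decomposition: -9/(8*(z + 6)) + 19/(20*(z + 4)) + 7/(40*(z - 6)).
Integrate each term: A/(z−a) contributes A·log|z−a|.

7*log(z - 6)/40 + 19*log(z + 4)/20 - 9*log(z + 6)/8 + C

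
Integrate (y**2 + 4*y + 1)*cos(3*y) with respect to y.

y**2*sin(3*y)/3 + 4*y*sin(3*y)/3 + 2*y*cos(3*y)/9 + 7*sin(3*y)/27 + 4*cos(3*y)/9 + C

Use integration by parts with u = y**2 + 4*y + 1, dv = cos(3*y) dy, so v = sin(3*y)/3.
Apply parts 2 times (tabular method): alternate signs, differentiate u down to 0, integrate dv up.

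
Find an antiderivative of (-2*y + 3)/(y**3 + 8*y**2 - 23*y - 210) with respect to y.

-7*log(y - 5)/132 - 15*log(y + 6)/11 + 17*log(y + 7)/12 + C

Factor the denominator: (y - 5)*(y + 6)*(y + 7).
Partial-fraction decomposition: 17/(12*(y + 7)) - 15/(11*(y + 6)) - 7/(132*(y - 5)).
Integrate each term: A/(y−a) contributes A·log|y−a|.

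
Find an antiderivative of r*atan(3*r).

r**2*atan(3*r)/2 - r/6 + atan(3*r)/18 + C

Use integration by parts with u = arctan(3*r), dv = r dr.
Then du = 3/(9*r**2 + 1) dr.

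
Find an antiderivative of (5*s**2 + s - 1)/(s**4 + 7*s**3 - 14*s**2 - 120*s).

Factor the denominator: s*(s - 4)*(s + 5)*(s + 6).
Partial-fraction decomposition: -173/(60*(s + 6)) + 119/(45*(s + 5)) + 83/(360*(s - 4)) + 1/(120*s).
Integrate each term: A/(s−a) contributes A·log|s−a|.

log(s)/120 + 83*log(s - 4)/360 + 119*log(s + 5)/45 - 173*log(s + 6)/60 + C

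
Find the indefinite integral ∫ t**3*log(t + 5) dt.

Use integration by parts with u = log(t + 5), dv = t**3 dt.
Then du = 1/(t + 5) dt and v = t**4/4.

t**4*log(t + 5)/4 - t**4/16 + 5*t**3/12 - 25*t**2/8 + 125*t/4 - 625*log(t + 5)/4 + C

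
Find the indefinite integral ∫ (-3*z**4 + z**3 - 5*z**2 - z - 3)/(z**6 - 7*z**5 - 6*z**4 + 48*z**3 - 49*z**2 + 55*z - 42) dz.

Factor the denominator: (z - 7)*(z - 2)*(z - 1)*(z + 3)*(z**2 + 1).
Partial-fraction decomposition: (13*z - 9)/(500*(z**2 + 1)) + 63/(400*(z + 3)) - 11/(48*(z - 1)) + 13/(25*(z - 2)) - 1423/(3000*(z - 7)).
Integrate each term; A/(z−a) gives A·log|z−a|; the (Bz+D)/(z²+p²) term gives a log and an atan.

-1423*log(z - 7)/3000 + 13*log(z - 2)/25 - 11*log(z - 1)/48 + 63*log(z + 3)/400 + 13*log(z**2 + 1)/1000 - 9*atan(z)/500 + C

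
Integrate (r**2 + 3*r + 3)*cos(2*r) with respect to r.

Use integration by parts with u = r**2 + 3*r + 3, dv = cos(2*r) dr, so v = sin(2*r)/2.
Apply parts 2 times (tabular method): alternate signs, differentiate u down to 0, integrate dv up.

r**2*sin(2*r)/2 + 3*r*sin(2*r)/2 + r*cos(2*r)/2 + 5*sin(2*r)/4 + 3*cos(2*r)/4 + C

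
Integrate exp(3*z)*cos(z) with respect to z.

Let I denote the integral. Integrate by parts with u = cos(z), dv = exp(3*z) dz, so v = exp(3*z)/3: I = exp(3*z)*cos(z)/3 + (1/3)·∫ exp(3*z)*sin(z) dz.
Apply parts again with u = sin(z), dv = exp(3*z) dz: ∫ exp(3*z)*sin(z) dz = exp(3*z)*sin(z)/3 − (1/3)·I. Substituting back brings back I: I = exp(3*z)*sin(z)/9 + exp(3*z)*cos(z)/3 − (1/9)·I.
Solving for I: (1 + 1/9)·I equals the remaining terms, so I = (9/10)·(exp(3*z)*sin(z)/9 + exp(3*z)*cos(z)/3).

exp(3*z)*sin(z)/10 + 3*exp(3*z)*cos(z)/10 + C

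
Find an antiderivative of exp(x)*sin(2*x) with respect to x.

Let I denote the integral. Integrate by parts with u = sin(2*x), dv = exp(x) dx, so v = exp(x): I = exp(x)*sin(2*x) − 2·∫ exp(x)*cos(2*x) dx.
Apply parts again with u = cos(2*x), dv = exp(x) dx: ∫ exp(x)*cos(2*x) dx = exp(x)*cos(2*x) + 2·I. Substituting back brings back I: I = exp(x)*sin(2*x) - 2*exp(x)*cos(2*x) − 4·I.
Solving for I: (1 + 4)·I equals the remaining terms, so I = (1/5)·(exp(x)*sin(2*x) - 2*exp(x)*cos(2*x)).

exp(x)*sin(2*x)/5 - 2*exp(x)*cos(2*x)/5 + C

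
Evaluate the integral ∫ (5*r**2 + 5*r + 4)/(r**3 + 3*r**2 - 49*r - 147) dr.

Factor the denominator: (r - 7)*(r + 3)*(r + 7).
Partial-fraction decomposition: 107/(28*(r + 7)) - 17/(20*(r + 3)) + 71/(35*(r - 7)).
Integrate each term: A/(r−a) contributes A·log|r−a|.

71*log(r - 7)/35 - 17*log(r + 3)/20 + 107*log(r + 7)/28 + C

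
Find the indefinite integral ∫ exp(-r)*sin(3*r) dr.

Let I denote the integral. Integrate by parts with u = sin(3*r), dv = exp(-r) dr, so v = -exp(-r): I = -exp(-r)*sin(3*r) + 3·∫ exp(-r)*cos(3*r) dr.
Apply parts again with u = cos(3*r), dv = exp(-r) dr: ∫ exp(-r)*cos(3*r) dr = -exp(-r)*cos(3*r) − 3·I. Substituting back brings back I: I = -exp(-r)*sin(3*r) - 3*exp(-r)*cos(3*r) − 9·I.
Solving for I: (1 + 9)·I equals the remaining terms, so I = (1/10)·(-exp(-r)*sin(3*r) - 3*exp(-r)*cos(3*r)).

-exp(-r)*sin(3*r)/10 - 3*exp(-r)*cos(3*r)/10 + C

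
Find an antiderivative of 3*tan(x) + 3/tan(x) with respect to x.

3*log(tan(x)) + C

Let u = tan(x), so du = (tan(x)**2 + 1) dx.
Rewriting, the integral becomes 3·∫ 1/u du = 3·log(u).
Substituting back, u = tan(x).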